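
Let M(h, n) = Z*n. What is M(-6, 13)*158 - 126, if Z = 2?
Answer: 3982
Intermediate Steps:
M(h, n) = 2*n
M(-6, 13)*158 - 126 = (2*13)*158 - 126 = 26*158 - 126 = 4108 - 126 = 3982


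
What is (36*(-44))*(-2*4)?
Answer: 12672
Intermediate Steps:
(36*(-44))*(-2*4) = -1584*(-8) = 12672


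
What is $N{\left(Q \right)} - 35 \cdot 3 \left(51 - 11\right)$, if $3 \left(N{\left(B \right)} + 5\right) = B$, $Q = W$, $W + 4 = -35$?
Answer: $-4218$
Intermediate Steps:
$W = -39$ ($W = -4 - 35 = -39$)
$Q = -39$
$N{\left(B \right)} = -5 + \frac{B}{3}$
$N{\left(Q \right)} - 35 \cdot 3 \left(51 - 11\right) = \left(-5 + \frac{1}{3} \left(-39\right)\right) - 35 \cdot 3 \left(51 - 11\right) = \left(-5 - 13\right) - 105 \cdot 40 = -18 - 4200 = -4218$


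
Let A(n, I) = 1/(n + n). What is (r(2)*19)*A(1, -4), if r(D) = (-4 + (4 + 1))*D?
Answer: 19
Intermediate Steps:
A(n, I) = 1/(2*n)
r(D) = D (r(D) = (-4 + 5)*D = 1*D = D)
(r(2)*19)*A(1, -4) = (2*19)*((½)/1) = 38*((½)*1) = 38*(½) = 19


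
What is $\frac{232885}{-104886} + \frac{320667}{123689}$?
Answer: $\frac{4828166197}{12973244454} \approx 0.37216$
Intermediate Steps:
$\frac{232885}{-104886} + \frac{320667}{123689} = 232885 \left(- \frac{1}{104886}\right) + 320667 \cdot \frac{1}{123689} = - \frac{232885}{104886} + \frac{320667}{123689} = \frac{4828166197}{12973244454}$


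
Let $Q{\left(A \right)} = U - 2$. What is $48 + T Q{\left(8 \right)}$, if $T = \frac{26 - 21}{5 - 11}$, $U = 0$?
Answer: $\frac{149}{3} \approx 49.667$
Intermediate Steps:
$Q{\left(A \right)} = -2$ ($Q{\left(A \right)} = 0 - 2 = -2$)
$T = - \frac{5}{6}$ ($T = \frac{5}{-6} = 5 \left(- \frac{1}{6}\right) = - \frac{5}{6} \approx -0.83333$)
$48 + T Q{\left(8 \right)} = 48 - - \frac{5}{3} = 48 + \frac{5}{3} = \frac{149}{3}$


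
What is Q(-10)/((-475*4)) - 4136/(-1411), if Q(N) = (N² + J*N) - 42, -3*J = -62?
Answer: 12102253/4021350 ≈ 3.0095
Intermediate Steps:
J = 62/3 (J = -⅓*(-62) = 62/3 ≈ 20.667)
Q(N) = -42 + N² + 62*N/3 (Q(N) = (N² + 62*N/3) - 42 = -42 + N² + 62*N/3)
Q(-10)/((-475*4)) - 4136/(-1411) = (-42 + (-10)² + (62/3)*(-10))/((-475*4)) - 4136/(-1411) = (-42 + 100 - 620/3)/(-1900) - 4136*(-1/1411) = -446/3*(-1/1900) + 4136/1411 = 223/2850 + 4136/1411 = 12102253/4021350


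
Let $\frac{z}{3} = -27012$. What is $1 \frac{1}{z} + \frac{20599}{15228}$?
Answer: $\frac{23183963}{17139114} \approx 1.3527$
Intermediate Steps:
$z = -81036$ ($z = 3 \left(-27012\right) = -81036$)
$1 \frac{1}{z} + \frac{20599}{15228} = 1 \frac{1}{-81036} + \frac{20599}{15228} = 1 \left(- \frac{1}{81036}\right) + 20599 \cdot \frac{1}{15228} = - \frac{1}{81036} + \frac{20599}{15228} = \frac{23183963}{17139114}$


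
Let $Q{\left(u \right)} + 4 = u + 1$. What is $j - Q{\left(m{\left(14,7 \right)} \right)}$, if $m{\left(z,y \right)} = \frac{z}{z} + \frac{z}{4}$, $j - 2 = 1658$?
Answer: $\frac{3317}{2} \approx 1658.5$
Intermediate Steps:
$j = 1660$ ($j = 2 + 1658 = 1660$)
$m{\left(z,y \right)} = 1 + \frac{z}{4}$ ($m{\left(z,y \right)} = 1 + z \frac{1}{4} = 1 + \frac{z}{4}$)
$Q{\left(u \right)} = -3 + u$ ($Q{\left(u \right)} = -4 + \left(u + 1\right) = -4 + \left(1 + u\right) = -3 + u$)
$j - Q{\left(m{\left(14,7 \right)} \right)} = 1660 - \left(-3 + \left(1 + \frac{1}{4} \cdot 14\right)\right) = 1660 - \left(-3 + \left(1 + \frac{7}{2}\right)\right) = 1660 - \left(-3 + \frac{9}{2}\right) = 1660 - \frac{3}{2} = \frac{3317}{2}$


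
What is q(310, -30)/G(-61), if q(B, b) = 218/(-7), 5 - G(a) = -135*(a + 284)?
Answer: -109/105385 ≈ -0.0010343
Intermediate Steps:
G(a) = 38345 + 135*a (G(a) = 5 - (-135)*(a + 284) = 5 - (-135)*(284 + a) = 5 - (-38340 - 135*a) = 5 + (38340 + 135*a) = 38345 + 135*a)
q(B, b) = -218/7 (q(B, b) = 218*(-⅐) = -218/7)
q(310, -30)/G(-61) = -218/(7*(38345 + 135*(-61))) = -218/(7*(38345 - 8235)) = -218/7/30110 = -218/7*1/30110 = -109/105385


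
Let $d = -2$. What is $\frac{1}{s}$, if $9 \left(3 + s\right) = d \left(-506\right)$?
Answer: $\frac{9}{985} \approx 0.009137$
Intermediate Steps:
$s = \frac{985}{9}$ ($s = -3 + \frac{\left(-2\right) \left(-506\right)}{9} = -3 + \frac{1}{9} \cdot 1012 = -3 + \frac{1012}{9} = \frac{985}{9} \approx 109.44$)
$\frac{1}{s} = \frac{1}{\frac{985}{9}} = \frac{9}{985}$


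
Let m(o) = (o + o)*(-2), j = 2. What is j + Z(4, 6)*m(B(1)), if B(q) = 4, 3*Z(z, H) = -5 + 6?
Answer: -10/3 ≈ -3.3333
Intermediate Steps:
Z(z, H) = 1/3 (Z(z, H) = (-5 + 6)/3 = (1/3)*1 = 1/3)
m(o) = -4*o (m(o) = (2*o)*(-2) = -4*o)
j + Z(4, 6)*m(B(1)) = 2 + (-4*4)/3 = 2 + (1/3)*(-16) = 2 - 16/3 = -10/3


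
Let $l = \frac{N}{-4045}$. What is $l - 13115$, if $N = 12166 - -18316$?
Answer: $- \frac{53080657}{4045} \approx -13123.0$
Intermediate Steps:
$N = 30482$ ($N = 12166 + 18316 = 30482$)
$l = - \frac{30482}{4045}$ ($l = \frac{30482}{-4045} = 30482 \left(- \frac{1}{4045}\right) = - \frac{30482}{4045} \approx -7.5357$)
$l - 13115 = - \frac{30482}{4045} - 13115 = - \frac{53080657}{4045}$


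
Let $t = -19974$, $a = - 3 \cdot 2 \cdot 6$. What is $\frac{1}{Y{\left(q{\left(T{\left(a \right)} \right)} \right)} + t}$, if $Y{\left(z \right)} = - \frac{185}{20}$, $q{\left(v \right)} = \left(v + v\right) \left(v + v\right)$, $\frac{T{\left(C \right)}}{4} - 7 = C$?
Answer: $- \frac{4}{79933} \approx -5.0042 \cdot 10^{-5}$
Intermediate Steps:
$a = -36$ ($a = \left(-3\right) 12 = -36$)
$T{\left(C \right)} = 28 + 4 C$
$q{\left(v \right)} = 4 v^{2}$ ($q{\left(v \right)} = 2 v 2 v = 4 v^{2}$)
$Y{\left(z \right)} = - \frac{37}{4}$ ($Y{\left(z \right)} = \left(-185\right) \frac{1}{20} = - \frac{37}{4}$)
$\frac{1}{Y{\left(q{\left(T{\left(a \right)} \right)} \right)} + t} = \frac{1}{- \frac{37}{4} - 19974} = \frac{1}{- \frac{79933}{4}} = - \frac{4}{79933}$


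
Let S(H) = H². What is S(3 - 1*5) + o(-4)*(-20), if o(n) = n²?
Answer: -316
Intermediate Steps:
S(3 - 1*5) + o(-4)*(-20) = (3 - 1*5)² + (-4)²*(-20) = (3 - 5)² + 16*(-20) = (-2)² - 320 = 4 - 320 = -316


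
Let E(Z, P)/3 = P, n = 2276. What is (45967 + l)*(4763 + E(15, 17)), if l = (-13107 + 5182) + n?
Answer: 194090852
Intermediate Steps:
E(Z, P) = 3*P
l = -5649 (l = (-13107 + 5182) + 2276 = -7925 + 2276 = -5649)
(45967 + l)*(4763 + E(15, 17)) = (45967 - 5649)*(4763 + 3*17) = 40318*(4763 + 51) = 40318*4814 = 194090852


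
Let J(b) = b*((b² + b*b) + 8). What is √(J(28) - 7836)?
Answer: 2*√9073 ≈ 190.50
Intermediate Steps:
J(b) = b*(8 + 2*b²) (J(b) = b*((b² + b²) + 8) = b*(2*b² + 8) = b*(8 + 2*b²))
√(J(28) - 7836) = √(2*28*(4 + 28²) - 7836) = √(2*28*(4 + 784) - 7836) = √(2*28*788 - 7836) = √(44128 - 7836) = √36292 = 2*√9073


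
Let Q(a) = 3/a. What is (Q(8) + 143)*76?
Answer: 21793/2 ≈ 10897.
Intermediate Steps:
(Q(8) + 143)*76 = (3/8 + 143)*76 = (1147/8)*76 = 21793/2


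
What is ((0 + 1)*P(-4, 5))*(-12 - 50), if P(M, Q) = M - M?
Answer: 0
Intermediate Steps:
P(M, Q) = 0
((0 + 1)*P(-4, 5))*(-12 - 50) = ((0 + 1)*0)*(-12 - 50) = (1*0)*(-62) = 0*(-62) = 0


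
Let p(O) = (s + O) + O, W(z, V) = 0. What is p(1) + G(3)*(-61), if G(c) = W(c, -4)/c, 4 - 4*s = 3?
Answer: 9/4 ≈ 2.2500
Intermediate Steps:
s = 1/4 (s = 1 - 1/4*3 = 1 - 3/4 = 1/4 ≈ 0.25000)
p(O) = 1/4 + 2*O (p(O) = (1/4 + O) + O = 1/4 + 2*O)
G(c) = 0 (G(c) = 0/c = 0)
p(1) + G(3)*(-61) = (1/4 + 2*1) + 0*(-61) = (1/4 + 2) + 0 = 9/4 + 0 = 9/4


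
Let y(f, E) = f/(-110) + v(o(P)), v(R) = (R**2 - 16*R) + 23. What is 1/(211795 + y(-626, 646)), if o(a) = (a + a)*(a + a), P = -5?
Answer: 55/12112303 ≈ 4.5408e-6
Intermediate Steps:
o(a) = 4*a**2 (o(a) = (2*a)*(2*a) = 4*a**2)
v(R) = 23 + R**2 - 16*R
y(f, E) = 8423 - f/110 (y(f, E) = f/(-110) + (23 + (4*(-5)**2)**2 - 64*(-5)**2) = f*(-1/110) + (23 + (4*25)**2 - 64*25) = -f/110 + (23 + 100**2 - 16*100) = -f/110 + (23 + 10000 - 1600) = -f/110 + 8423 = 8423 - f/110)
1/(211795 + y(-626, 646)) = 1/(211795 + (8423 - 1/110*(-626))) = 1/(211795 + (8423 + 313/55)) = 1/(211795 + 463578/55) = 1/(12112303/55) = 55/12112303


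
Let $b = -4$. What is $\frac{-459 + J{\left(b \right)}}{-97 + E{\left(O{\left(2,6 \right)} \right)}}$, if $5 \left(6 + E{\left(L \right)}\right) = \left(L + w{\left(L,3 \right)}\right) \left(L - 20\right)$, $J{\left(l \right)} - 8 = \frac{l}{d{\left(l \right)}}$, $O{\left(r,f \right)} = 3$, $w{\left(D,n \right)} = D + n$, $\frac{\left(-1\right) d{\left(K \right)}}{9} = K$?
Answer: $\frac{5075}{1503} \approx 3.3766$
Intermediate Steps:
$d{\left(K \right)} = - 9 K$
$J{\left(l \right)} = \frac{71}{9}$ ($J{\left(l \right)} = 8 + \frac{l}{\left(-9\right) l} = 8 + l \left(- \frac{1}{9 l}\right) = 8 - \frac{1}{9} = \frac{71}{9}$)
$E{\left(L \right)} = -6 + \frac{\left(-20 + L\right) \left(3 + 2 L\right)}{5}$ ($E{\left(L \right)} = -6 + \frac{\left(L + \left(L + 3\right)\right) \left(L - 20\right)}{5} = -6 + \frac{\left(L + \left(3 + L\right)\right) \left(-20 + L\right)}{5} = -6 + \frac{\left(3 + 2 L\right) \left(-20 + L\right)}{5} = -6 + \frac{\left(-20 + L\right) \left(3 + 2 L\right)}{5}$)
$\frac{-459 + J{\left(b \right)}}{-97 + E{\left(O{\left(2,6 \right)} \right)}} = \frac{-459 + \frac{71}{9}}{-97 - \left(\frac{201}{5} - \frac{18}{5}\right)} = - \frac{4060}{9 \left(-97 - \frac{183}{5}\right)} = - \frac{4060}{9 \left(- \frac{668}{5}\right)} = \left(- \frac{4060}{9}\right) \left(- \frac{5}{668}\right) = \frac{5075}{1503}$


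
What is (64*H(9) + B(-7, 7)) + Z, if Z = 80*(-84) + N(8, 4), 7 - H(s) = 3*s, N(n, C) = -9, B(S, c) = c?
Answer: -8002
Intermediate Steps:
H(s) = 7 - 3*s
Z = -6729 (Z = 80*(-84) - 9 = -6720 - 9 = -6729)
(64*H(9) + B(-7, 7)) + Z = (64*(7 - 3*9) + 7) - 6729 = (64*(7 - 27) + 7) - 6729 = (64*(-20) + 7) - 6729 = (-1280 + 7) - 6729 = -1273 - 6729 = -8002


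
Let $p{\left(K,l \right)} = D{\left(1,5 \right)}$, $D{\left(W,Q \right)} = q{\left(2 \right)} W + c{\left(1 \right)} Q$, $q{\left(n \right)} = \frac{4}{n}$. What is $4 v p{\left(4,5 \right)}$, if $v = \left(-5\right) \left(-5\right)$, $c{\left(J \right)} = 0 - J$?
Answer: $-300$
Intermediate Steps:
$c{\left(J \right)} = - J$
$v = 25$
$D{\left(W,Q \right)} = - Q + 2 W$ ($D{\left(W,Q \right)} = \frac{4}{2} W + \left(-1\right) 1 Q = 4 \cdot \frac{1}{2} W - Q = 2 W - Q = - Q + 2 W$)
$p{\left(K,l \right)} = -3$ ($p{\left(K,l \right)} = \left(-1\right) 5 + 2 \cdot 1 = -5 + 2 = -3$)
$4 v p{\left(4,5 \right)} = 4 \cdot 25 \left(-3\right) = 100 \left(-3\right) = -300$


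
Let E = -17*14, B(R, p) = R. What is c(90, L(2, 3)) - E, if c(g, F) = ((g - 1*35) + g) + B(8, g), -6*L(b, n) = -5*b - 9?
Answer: 391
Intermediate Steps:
E = -238
L(b, n) = 3/2 + 5*b/6 (L(b, n) = -(-5*b - 9)/6 = -(-9 - 5*b)/6 = 3/2 + 5*b/6)
c(g, F) = -27 + 2*g (c(g, F) = ((g - 1*35) + g) + 8 = ((g - 35) + g) + 8 = ((-35 + g) + g) + 8 = (-35 + 2*g) + 8 = -27 + 2*g)
c(90, L(2, 3)) - E = (-27 + 2*90) - 1*(-238) = (-27 + 180) + 238 = 153 + 238 = 391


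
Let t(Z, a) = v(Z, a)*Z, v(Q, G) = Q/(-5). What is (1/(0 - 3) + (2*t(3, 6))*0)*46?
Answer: -46/3 ≈ -15.333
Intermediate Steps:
v(Q, G) = -Q/5 (v(Q, G) = Q*(-⅕) = -Q/5)
t(Z, a) = -Z²/5 (t(Z, a) = (-Z/5)*Z = -Z²/5)
(1/(0 - 3) + (2*t(3, 6))*0)*46 = (1/(0 - 3) + (2*(-⅕*3²))*0)*46 = (1/(-3) + (2*(-⅕*9))*0)*46 = (-⅓*1 + (2*(-9/5))*0)*46 = (-⅓ - 18/5*0)*46 = (-⅓ + 0)*46 = -⅓*46 = -46/3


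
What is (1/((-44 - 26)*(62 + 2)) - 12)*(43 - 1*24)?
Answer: -1021459/4480 ≈ -228.00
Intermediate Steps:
(1/((-44 - 26)*(62 + 2)) - 12)*(43 - 1*24) = (1/(-70*64) - 12)*(43 - 24) = (1/(-4480) - 12)*19 = (-1/4480 - 12)*19 = -53761/4480*19 = -1021459/4480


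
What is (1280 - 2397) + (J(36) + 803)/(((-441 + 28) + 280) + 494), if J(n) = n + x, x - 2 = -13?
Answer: -402409/361 ≈ -1114.7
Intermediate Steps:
x = -11 (x = 2 - 13 = -11)
J(n) = -11 + n (J(n) = n - 11 = -11 + n)
(1280 - 2397) + (J(36) + 803)/(((-441 + 28) + 280) + 494) = (1280 - 2397) + ((-11 + 36) + 803)/(((-441 + 28) + 280) + 494) = -1117 + (25 + 803)/((-413 + 280) + 494) = -1117 + 828/(-133 + 494) = -1117 + 828/361 = -402409/361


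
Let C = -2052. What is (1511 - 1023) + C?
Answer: -1564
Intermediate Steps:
(1511 - 1023) + C = (1511 - 1023) - 2052 = 488 - 2052 = -1564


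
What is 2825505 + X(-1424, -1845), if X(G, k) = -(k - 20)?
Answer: 2827370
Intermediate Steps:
X(G, k) = 20 - k (X(G, k) = -(-20 + k) = 20 - k)
2825505 + X(-1424, -1845) = 2825505 + (20 - 1*(-1845)) = 2825505 + (20 + 1845) = 2825505 + 1865 = 2827370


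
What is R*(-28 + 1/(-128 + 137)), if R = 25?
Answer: -6275/9 ≈ -697.22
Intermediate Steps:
R*(-28 + 1/(-128 + 137)) = 25*(-28 + 1/(-128 + 137)) = 25*(-28 + 1/9) = 25*(-28 + ⅑) = 25*(-251/9) = -6275/9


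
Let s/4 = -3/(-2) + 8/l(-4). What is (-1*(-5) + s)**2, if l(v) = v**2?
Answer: 169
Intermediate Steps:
s = 8 (s = 4*(-3/(-2) + 8/((-4)**2)) = 4*(-3*(-1/2) + 8/16) = 4*(3/2 + 8*(1/16)) = 4*(3/2 + 1/2) = 4*2 = 8)
(-1*(-5) + s)**2 = (-1*(-5) + 8)**2 = (5 + 8)**2 = 13**2 = 169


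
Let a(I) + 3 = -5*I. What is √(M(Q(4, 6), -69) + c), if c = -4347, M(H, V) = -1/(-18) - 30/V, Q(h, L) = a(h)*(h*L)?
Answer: I*√82774930/138 ≈ 65.928*I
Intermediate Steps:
a(I) = -3 - 5*I
Q(h, L) = L*h*(-3 - 5*h) (Q(h, L) = (-3 - 5*h)*(h*L) = (-3 - 5*h)*(L*h) = L*h*(-3 - 5*h))
M(H, V) = 1/18 - 30/V (M(H, V) = -1*(-1/18) - 30/V = 1/18 - 30/V)
√(M(Q(4, 6), -69) + c) = √((1/18)*(-540 - 69)/(-69) - 4347) = √((1/18)*(-1/69)*(-609) - 4347) = √(203/414 - 4347) = √(-1799455/414) = I*√82774930/138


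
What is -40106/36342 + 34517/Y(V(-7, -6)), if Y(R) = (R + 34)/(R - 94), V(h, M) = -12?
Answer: -33242266154/199881 ≈ -1.6631e+5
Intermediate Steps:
Y(R) = (34 + R)/(-94 + R)
-40106/36342 + 34517/Y(V(-7, -6)) = -40106/36342 + 34517/(((34 - 12)/(-94 - 12))) = -40106*1/36342 + 34517/((22/(-106))) = -20053/18171 + 34517/((-1/106*22)) = -20053/18171 + 34517/(-11/53) = -20053/18171 + 34517*(-53/11) = -20053/18171 - 1829401/11 = -33242266154/199881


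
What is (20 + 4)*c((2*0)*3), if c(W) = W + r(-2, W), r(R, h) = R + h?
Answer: -48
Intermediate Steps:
c(W) = -2 + 2*W (c(W) = W + (-2 + W) = -2 + 2*W)
(20 + 4)*c((2*0)*3) = (20 + 4)*(-2 + 2*((2*0)*3)) = 24*(-2 + 2*(0*3)) = 24*(-2 + 2*0) = 24*(-2 + 0) = 24*(-2) = -48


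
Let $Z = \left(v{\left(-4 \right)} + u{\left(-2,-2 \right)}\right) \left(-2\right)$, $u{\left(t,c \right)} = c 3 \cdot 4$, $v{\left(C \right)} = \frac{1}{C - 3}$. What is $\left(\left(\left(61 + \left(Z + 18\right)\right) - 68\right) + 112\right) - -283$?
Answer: $\frac{3180}{7} \approx 454.29$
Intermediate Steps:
$v{\left(C \right)} = \frac{1}{-3 + C}$
$u{\left(t,c \right)} = 12 c$ ($u{\left(t,c \right)} = 3 c 4 = 12 c$)
$Z = \frac{338}{7}$ ($Z = \left(\frac{1}{-3 - 4} + 12 \left(-2\right)\right) \left(-2\right) = \left(\frac{1}{-7} - 24\right) \left(-2\right) = \left(- \frac{1}{7} - 24\right) \left(-2\right) = \left(- \frac{169}{7}\right) \left(-2\right) = \frac{338}{7} \approx 48.286$)
$\left(\left(\left(61 + \left(Z + 18\right)\right) - 68\right) + 112\right) - -283 = \left(\left(\left(61 + \left(\frac{338}{7} + 18\right)\right) - 68\right) + 112\right) - -283 = \left(\left(\left(61 + \frac{464}{7}\right) - 68\right) + 112\right) + 283 = \left(\left(\frac{891}{7} - 68\right) + 112\right) + 283 = \left(\frac{415}{7} + 112\right) + 283 = \frac{1199}{7} + 283 = \frac{3180}{7}$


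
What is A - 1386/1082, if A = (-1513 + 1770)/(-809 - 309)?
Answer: -913811/604838 ≈ -1.5108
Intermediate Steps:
A = -257/1118 (A = 257/(-1118) = 257*(-1/1118) = -257/1118 ≈ -0.22987)
A - 1386/1082 = -257/1118 - 1386/1082 = -257/1118 - 1386*1/1082 = -257/1118 - 693/541 = -913811/604838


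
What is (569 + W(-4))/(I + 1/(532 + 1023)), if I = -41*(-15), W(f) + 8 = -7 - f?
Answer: 433845/478163 ≈ 0.90732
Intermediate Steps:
W(f) = -15 - f (W(f) = -8 + (-7 - f) = -15 - f)
I = 615
(569 + W(-4))/(I + 1/(532 + 1023)) = (569 + (-15 - 1*(-4)))/(615 + 1/(532 + 1023)) = (569 + (-15 + 4))/(615 + 1/1555) = (569 - 11)/(615 + 1/1555) = 558/(956326/1555) = 558*(1555/956326) = 433845/478163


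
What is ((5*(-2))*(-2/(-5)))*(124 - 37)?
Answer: -348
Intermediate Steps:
((5*(-2))*(-2/(-5)))*(124 - 37) = -(-20)*(-1)/5*87 = -10*⅖*87 = -4*87 = -348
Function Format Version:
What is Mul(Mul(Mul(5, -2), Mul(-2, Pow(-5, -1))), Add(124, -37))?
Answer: -348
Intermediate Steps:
Mul(Mul(Mul(5, -2), Mul(-2, Pow(-5, -1))), Add(124, -37)) = Mul(Mul(-10, Mul(-2, Rational(-1, 5))), 87) = Mul(Mul(-10, Rational(2, 5)), 87) = Mul(-4, 87) = -348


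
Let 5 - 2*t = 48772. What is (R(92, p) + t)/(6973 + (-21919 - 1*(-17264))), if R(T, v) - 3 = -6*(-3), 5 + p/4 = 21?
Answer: -48725/4636 ≈ -10.510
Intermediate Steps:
t = -48767/2 (t = 5/2 - 1/2*48772 = 5/2 - 24386 = -48767/2 ≈ -24384.)
p = 64 (p = -20 + 4*21 = -20 + 84 = 64)
R(T, v) = 21 (R(T, v) = 3 - 6*(-3) = 3 + 18 = 21)
(R(92, p) + t)/(6973 + (-21919 - 1*(-17264))) = (21 - 48767/2)/(6973 + (-21919 - 1*(-17264))) = -48725/(2*(6973 + (-21919 + 17264))) = -48725/(2*(6973 - 4655)) = -48725/2/2318 = -48725/2*1/2318 = -48725/4636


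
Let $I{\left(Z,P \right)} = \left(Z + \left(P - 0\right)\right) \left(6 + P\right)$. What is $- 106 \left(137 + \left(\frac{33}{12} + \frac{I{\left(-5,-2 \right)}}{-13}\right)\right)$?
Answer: $- \frac{391087}{26} \approx -15042.0$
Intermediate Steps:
$I{\left(Z,P \right)} = \left(6 + P\right) \left(P + Z\right)$ ($I{\left(Z,P \right)} = \left(Z + \left(P + 0\right)\right) \left(6 + P\right) = \left(Z + P\right) \left(6 + P\right) = \left(P + Z\right) \left(6 + P\right) = \left(6 + P\right) \left(P + Z\right)$)
$- 106 \left(137 + \left(\frac{33}{12} + \frac{I{\left(-5,-2 \right)}}{-13}\right)\right) = - 106 \left(137 + \left(\frac{33}{12} + \frac{\left(-2\right)^{2} + 6 \left(-2\right) + 6 \left(-5\right) - -10}{-13}\right)\right) = - 106 \left(137 + \left(33 \cdot \frac{1}{12} + \left(4 - 12 - 30 + 10\right) \left(- \frac{1}{13}\right)\right)\right) = - 106 \left(137 + \left(\frac{11}{4} - - \frac{28}{13}\right)\right) = - 106 \left(137 + \left(\frac{11}{4} + \frac{28}{13}\right)\right) = - 106 \left(137 + \frac{255}{52}\right) = \left(-106\right) \frac{7379}{52} = - \frac{391087}{26}$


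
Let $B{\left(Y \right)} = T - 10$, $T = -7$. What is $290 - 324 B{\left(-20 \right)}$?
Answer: $5798$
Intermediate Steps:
$B{\left(Y \right)} = -17$ ($B{\left(Y \right)} = -7 - 10 = -17$)
$290 - 324 B{\left(-20 \right)} = 290 - -5508 = 290 + 5508 = 5798$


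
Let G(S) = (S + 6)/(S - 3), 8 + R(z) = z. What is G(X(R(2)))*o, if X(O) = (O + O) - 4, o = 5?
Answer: 50/19 ≈ 2.6316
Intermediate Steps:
R(z) = -8 + z
X(O) = -4 + 2*O (X(O) = 2*O - 4 = -4 + 2*O)
G(S) = (6 + S)/(-3 + S)
G(X(R(2)))*o = ((6 + (-4 + 2*(-8 + 2)))/(-3 + (-4 + 2*(-8 + 2))))*5 = ((6 + (-4 + 2*(-6)))/(-3 + (-4 + 2*(-6))))*5 = ((6 + (-4 - 12))/(-3 + (-4 - 12)))*5 = ((6 - 16)/(-3 - 16))*5 = (-10/(-19))*5 = -1/19*(-10)*5 = (10/19)*5 = 50/19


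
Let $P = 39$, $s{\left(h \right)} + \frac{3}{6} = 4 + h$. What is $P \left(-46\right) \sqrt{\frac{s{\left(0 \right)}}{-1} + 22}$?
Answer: $- 897 \sqrt{74} \approx -7716.3$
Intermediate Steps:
$s{\left(h \right)} = \frac{7}{2} + h$ ($s{\left(h \right)} = - \frac{1}{2} + \left(4 + h\right) = \frac{7}{2} + h$)
$P \left(-46\right) \sqrt{\frac{s{\left(0 \right)}}{-1} + 22} = 39 \left(-46\right) \sqrt{\frac{\frac{7}{2} + 0}{-1} + 22} = - 1794 \sqrt{\frac{7}{2} \left(-1\right) + 22} = - 1794 \sqrt{- \frac{7}{2} + 22} = - 1794 \sqrt{\frac{37}{2}} = - 1794 \frac{\sqrt{74}}{2} = - 897 \sqrt{74}$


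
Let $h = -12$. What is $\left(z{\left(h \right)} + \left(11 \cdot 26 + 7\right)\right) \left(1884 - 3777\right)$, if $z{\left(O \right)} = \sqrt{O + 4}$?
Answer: $-554649 - 3786 i \sqrt{2} \approx -5.5465 \cdot 10^{5} - 5354.2 i$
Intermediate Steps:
$z{\left(O \right)} = \sqrt{4 + O}$
$\left(z{\left(h \right)} + \left(11 \cdot 26 + 7\right)\right) \left(1884 - 3777\right) = \left(\sqrt{4 - 12} + \left(11 \cdot 26 + 7\right)\right) \left(1884 - 3777\right) = \left(\sqrt{-8} + \left(286 + 7\right)\right) \left(-1893\right) = \left(2 i \sqrt{2} + 293\right) \left(-1893\right) = \left(293 + 2 i \sqrt{2}\right) \left(-1893\right) = -554649 - 3786 i \sqrt{2}$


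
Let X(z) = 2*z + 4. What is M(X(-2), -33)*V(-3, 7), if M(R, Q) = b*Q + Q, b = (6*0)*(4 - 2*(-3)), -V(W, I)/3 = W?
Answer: -297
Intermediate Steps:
V(W, I) = -3*W
b = 0 (b = 0*(4 + 6) = 0*10 = 0)
X(z) = 4 + 2*z
M(R, Q) = Q (M(R, Q) = 0*Q + Q = 0 + Q = Q)
M(X(-2), -33)*V(-3, 7) = -(-99)*(-3) = -33*9 = -297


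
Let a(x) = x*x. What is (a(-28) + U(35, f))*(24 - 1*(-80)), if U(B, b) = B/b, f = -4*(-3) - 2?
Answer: 81900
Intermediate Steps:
a(x) = x**2
f = 10 (f = 12 - 2 = 10)
(a(-28) + U(35, f))*(24 - 1*(-80)) = ((-28)**2 + 35/10)*(24 - 1*(-80)) = (784 + 35*(1/10))*(24 + 80) = (784 + 7/2)*104 = (1575/2)*104 = 81900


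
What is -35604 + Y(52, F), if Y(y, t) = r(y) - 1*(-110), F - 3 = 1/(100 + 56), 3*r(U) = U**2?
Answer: -103778/3 ≈ -34593.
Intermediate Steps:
r(U) = U**2/3
F = 469/156 (F = 3 + 1/(100 + 56) = 3 + 1/156 = 469/156 ≈ 3.0064)
Y(y, t) = 110 + y**2/3 (Y(y, t) = y**2/3 - 1*(-110) = y**2/3 + 110 = 110 + y**2/3)
-35604 + Y(52, F) = -35604 + (110 + (1/3)*52**2) = -35604 + (110 + (1/3)*2704) = -35604 + (110 + 2704/3) = -35604 + 3034/3 = -103778/3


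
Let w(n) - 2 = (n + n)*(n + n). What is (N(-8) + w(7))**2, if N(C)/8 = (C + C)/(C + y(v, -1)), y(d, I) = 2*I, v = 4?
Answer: 1110916/25 ≈ 44437.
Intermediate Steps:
w(n) = 2 + 4*n**2 (w(n) = 2 + (n + n)*(n + n) = 2 + (2*n)*(2*n) = 2 + 4*n**2)
N(C) = 16*C/(-2 + C) (N(C) = 8*((C + C)/(C + 2*(-1))) = 8*((2*C)/(C - 2)) = 8*((2*C)/(-2 + C)) = 8*(2*C/(-2 + C)) = 16*C/(-2 + C))
(N(-8) + w(7))**2 = (16*(-8)/(-2 - 8) + (2 + 4*7**2))**2 = (16*(-8)/(-10) + (2 + 4*49))**2 = (16*(-8)*(-1/10) + (2 + 196))**2 = (64/5 + 198)**2 = (1054/5)**2 = 1110916/25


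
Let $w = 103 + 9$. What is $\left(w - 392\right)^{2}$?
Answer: $78400$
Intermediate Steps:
$w = 112$
$\left(w - 392\right)^{2} = \left(112 - 392\right)^{2} = \left(-280\right)^{2} = 78400$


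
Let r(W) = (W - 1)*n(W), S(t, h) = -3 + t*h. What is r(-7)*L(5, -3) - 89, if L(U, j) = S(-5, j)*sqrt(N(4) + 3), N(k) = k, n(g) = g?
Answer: -89 + 672*sqrt(7) ≈ 1688.9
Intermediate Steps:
S(t, h) = -3 + h*t
r(W) = W*(-1 + W) (r(W) = (W - 1)*W = (-1 + W)*W = W*(-1 + W))
L(U, j) = sqrt(7)*(-3 - 5*j) (L(U, j) = (-3 + j*(-5))*sqrt(4 + 3) = (-3 - 5*j)*sqrt(7) = sqrt(7)*(-3 - 5*j))
r(-7)*L(5, -3) - 89 = (-7*(-1 - 7))*(sqrt(7)*(-3 - 5*(-3))) - 89 = (-7*(-8))*(sqrt(7)*(-3 + 15)) - 89 = 56*(sqrt(7)*12) - 89 = 56*(12*sqrt(7)) - 89 = 672*sqrt(7) - 89 = -89 + 672*sqrt(7)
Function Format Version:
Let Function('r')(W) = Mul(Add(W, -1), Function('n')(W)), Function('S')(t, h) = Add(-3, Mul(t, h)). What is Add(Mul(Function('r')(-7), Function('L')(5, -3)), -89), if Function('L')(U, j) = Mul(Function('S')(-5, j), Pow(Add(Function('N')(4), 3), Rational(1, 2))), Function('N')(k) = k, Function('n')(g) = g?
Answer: Add(-89, Mul(672, Pow(7, Rational(1, 2)))) ≈ 1688.9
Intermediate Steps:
Function('S')(t, h) = Add(-3, Mul(h, t))
Function('r')(W) = Mul(W, Add(-1, W)) (Function('r')(W) = Mul(Add(W, -1), W) = Mul(Add(-1, W), W) = Mul(W, Add(-1, W)))
Function('L')(U, j) = Mul(Pow(7, Rational(1, 2)), Add(-3, Mul(-5, j))) (Function('L')(U, j) = Mul(Add(-3, Mul(j, -5)), Pow(Add(4, 3), Rational(1, 2))) = Mul(Add(-3, Mul(-5, j)), Pow(7, Rational(1, 2))) = Mul(Pow(7, Rational(1, 2)), Add(-3, Mul(-5, j))))
Add(Mul(Function('r')(-7), Function('L')(5, -3)), -89) = Add(Mul(Mul(-7, Add(-1, -7)), Mul(Pow(7, Rational(1, 2)), Add(-3, Mul(-5, -3)))), -89) = Add(Mul(Mul(-7, -8), Mul(Pow(7, Rational(1, 2)), Add(-3, 15))), -89) = Add(Mul(56, Mul(Pow(7, Rational(1, 2)), 12)), -89) = Add(Mul(56, Mul(12, Pow(7, Rational(1, 2)))), -89) = Add(Mul(672, Pow(7, Rational(1, 2))), -89) = Add(-89, Mul(672, Pow(7, Rational(1, 2))))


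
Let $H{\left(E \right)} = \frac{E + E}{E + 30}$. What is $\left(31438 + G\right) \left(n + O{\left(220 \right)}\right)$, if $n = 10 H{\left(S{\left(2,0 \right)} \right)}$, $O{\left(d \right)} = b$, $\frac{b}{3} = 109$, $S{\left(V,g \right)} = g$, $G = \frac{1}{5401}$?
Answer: $\frac{55523500953}{5401} \approx 1.028 \cdot 10^{7}$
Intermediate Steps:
$G = \frac{1}{5401} \approx 0.00018515$
$b = 327$ ($b = 3 \cdot 109 = 327$)
$O{\left(d \right)} = 327$
$H{\left(E \right)} = \frac{2 E}{30 + E}$
$n = 0$ ($n = 10 \cdot 2 \cdot 0 \frac{1}{30 + 0} = 10 \cdot 2 \cdot 0 \cdot \frac{1}{30} = 10 \cdot 0 = 0$)
$\left(31438 + G\right) \left(n + O{\left(220 \right)}\right) = \left(31438 + \frac{1}{5401}\right) \left(0 + 327\right) = \frac{169796639}{5401} \cdot 327 = \frac{55523500953}{5401}$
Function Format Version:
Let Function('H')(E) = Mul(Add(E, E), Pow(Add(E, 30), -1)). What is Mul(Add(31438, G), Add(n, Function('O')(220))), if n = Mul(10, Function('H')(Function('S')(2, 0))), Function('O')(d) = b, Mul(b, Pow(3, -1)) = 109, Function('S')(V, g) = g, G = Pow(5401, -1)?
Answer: Rational(55523500953, 5401) ≈ 1.0280e+7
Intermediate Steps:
G = Rational(1, 5401) ≈ 0.00018515
b = 327 (b = Mul(3, 109) = 327)
Function('O')(d) = 327
Function('H')(E) = Mul(2, E, Pow(Add(30, E), -1)) (Function('H')(E) = Mul(Mul(2, E), Pow(Add(30, E), -1)) = Mul(2, E, Pow(Add(30, E), -1)))
n = 0 (n = Mul(10, Mul(2, 0, Pow(Add(30, 0), -1))) = Mul(10, Mul(2, 0, Pow(30, -1))) = Mul(10, Mul(2, 0, Rational(1, 30))) = Mul(10, 0) = 0)
Mul(Add(31438, G), Add(n, Function('O')(220))) = Mul(Add(31438, Rational(1, 5401)), Add(0, 327)) = Mul(Rational(169796639, 5401), 327) = Rational(55523500953, 5401)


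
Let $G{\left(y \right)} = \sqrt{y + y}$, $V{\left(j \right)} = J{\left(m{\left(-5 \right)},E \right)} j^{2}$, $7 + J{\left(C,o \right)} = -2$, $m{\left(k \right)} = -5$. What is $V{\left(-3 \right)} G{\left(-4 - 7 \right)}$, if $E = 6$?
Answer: $- 81 i \sqrt{22} \approx - 379.92 i$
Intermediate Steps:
$J{\left(C,o \right)} = -9$ ($J{\left(C,o \right)} = -7 - 2 = -9$)
$V{\left(j \right)} = - 9 j^{2}$
$G{\left(y \right)} = \sqrt{2} \sqrt{y}$ ($G{\left(y \right)} = \sqrt{2 y} = \sqrt{2} \sqrt{y}$)
$V{\left(-3 \right)} G{\left(-4 - 7 \right)} = - 9 \left(-3\right)^{2} \sqrt{2} \sqrt{-4 - 7} = \left(-9\right) 9 \sqrt{2} \sqrt{-4 - 7} = - 81 \sqrt{2} \sqrt{-11} = - 81 \sqrt{2} i \sqrt{11} = - 81 i \sqrt{22}$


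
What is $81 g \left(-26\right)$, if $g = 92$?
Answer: $-193752$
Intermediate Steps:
$81 g \left(-26\right) = 81 \cdot 92 \left(-26\right) = 7452 \left(-26\right) = -193752$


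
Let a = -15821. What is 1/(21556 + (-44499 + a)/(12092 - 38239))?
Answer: 26147/563685052 ≈ 4.6386e-5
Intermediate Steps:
1/(21556 + (-44499 + a)/(12092 - 38239)) = 1/(21556 + (-44499 - 15821)/(12092 - 38239)) = 1/(21556 - 60320/(-26147)) = 1/(21556 - 60320*(-1/26147)) = 1/(21556 + 60320/26147) = 1/(563685052/26147) = 26147/563685052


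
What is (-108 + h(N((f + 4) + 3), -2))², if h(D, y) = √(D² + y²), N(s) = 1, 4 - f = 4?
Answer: (108 - √5)² ≈ 11186.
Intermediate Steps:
f = 0 (f = 4 - 1*4 = 4 - 4 = 0)
(-108 + h(N((f + 4) + 3), -2))² = (-108 + √(1² + (-2)²))² = (-108 + √(1 + 4))² = (-108 + √5)²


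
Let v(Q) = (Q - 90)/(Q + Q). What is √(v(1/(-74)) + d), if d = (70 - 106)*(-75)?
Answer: √24122/2 ≈ 77.656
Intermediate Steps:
v(Q) = (-90 + Q)/(2*Q) (v(Q) = (-90 + Q)/((2*Q)) = (-90 + Q)*(1/(2*Q)) = (-90 + Q)/(2*Q))
d = 2700 (d = -36*(-75) = 2700)
√(v(1/(-74)) + d) = √((-90 + 1/(-74))/(2*(1/(-74))) + 2700) = √((-90 - 1/74)/(2*(-1/74)) + 2700) = √((½)*(-74)*(-6661/74) + 2700) = √(6661/2 + 2700) = √(12061/2) = √24122/2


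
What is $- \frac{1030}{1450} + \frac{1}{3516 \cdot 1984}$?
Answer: $- \frac{718501487}{1011482880} \approx -0.71034$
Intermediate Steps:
$- \frac{1030}{1450} + \frac{1}{3516 \cdot 1984} = \left(-1030\right) \frac{1}{1450} + \frac{1}{3516} \cdot \frac{1}{1984} = - \frac{103}{145} + \frac{1}{6975744} = - \frac{718501487}{1011482880}$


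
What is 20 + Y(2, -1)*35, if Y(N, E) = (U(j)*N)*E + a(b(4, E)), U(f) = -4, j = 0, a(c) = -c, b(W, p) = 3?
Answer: 195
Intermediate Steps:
Y(N, E) = -3 - 4*E*N (Y(N, E) = (-4*N)*E - 1*3 = -4*E*N - 3 = -3 - 4*E*N)
20 + Y(2, -1)*35 = 20 + (-3 - 4*(-1)*2)*35 = 20 + (-3 + 8)*35 = 20 + 5*35 = 20 + 175 = 195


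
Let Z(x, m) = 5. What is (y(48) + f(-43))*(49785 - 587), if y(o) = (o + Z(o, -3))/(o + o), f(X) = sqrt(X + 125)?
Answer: 1303747/48 + 49198*sqrt(82) ≈ 4.7267e+5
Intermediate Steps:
f(X) = sqrt(125 + X)
y(o) = (5 + o)/(2*o) (y(o) = (o + 5)/(o + o) = (5 + o)/((2*o)) = (5 + o)*(1/(2*o)) = (5 + o)/(2*o))
(y(48) + f(-43))*(49785 - 587) = ((1/2)*(5 + 48)/48 + sqrt(125 - 43))*(49785 - 587) = ((1/2)*(1/48)*53 + sqrt(82))*49198 = (53/96 + sqrt(82))*49198 = 1303747/48 + 49198*sqrt(82)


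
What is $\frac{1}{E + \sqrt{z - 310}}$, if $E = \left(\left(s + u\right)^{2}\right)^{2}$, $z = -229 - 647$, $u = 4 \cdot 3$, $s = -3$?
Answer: $\frac{6561}{43047907} - \frac{i \sqrt{1186}}{43047907} \approx 0.00015241 - 8.0 \cdot 10^{-7} i$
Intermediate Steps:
$u = 12$
$z = -876$ ($z = -229 - 647 = -876$)
$E = 6561$ ($E = \left(\left(-3 + 12\right)^{2}\right)^{2} = \left(9^{2}\right)^{2} = 81^{2} = 6561$)
$\frac{1}{E + \sqrt{z - 310}} = \frac{1}{6561 + \sqrt{-876 - 310}} = \frac{1}{6561 + \sqrt{-1186}} = \frac{1}{6561 + i \sqrt{1186}}$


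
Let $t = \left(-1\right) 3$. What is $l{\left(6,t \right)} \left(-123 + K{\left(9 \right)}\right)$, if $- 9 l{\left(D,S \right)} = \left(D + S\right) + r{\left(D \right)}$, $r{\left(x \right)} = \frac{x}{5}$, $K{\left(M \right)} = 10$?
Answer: $\frac{791}{15} \approx 52.733$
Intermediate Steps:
$t = -3$
$r{\left(x \right)} = \frac{x}{5}$ ($r{\left(x \right)} = x \frac{1}{5} = \frac{x}{5}$)
$l{\left(D,S \right)} = - \frac{2 D}{15} - \frac{S}{9}$ ($l{\left(D,S \right)} = - \frac{\left(D + S\right) + \frac{D}{5}}{9} = - \frac{S + \frac{6 D}{5}}{9} = - \frac{2 D}{15} - \frac{S}{9}$)
$l{\left(6,t \right)} \left(-123 + K{\left(9 \right)}\right) = \left(\left(- \frac{2}{15}\right) 6 - - \frac{1}{3}\right) \left(-123 + 10\right) = \left(- \frac{4}{5} + \frac{1}{3}\right) \left(-113\right) = \left(- \frac{7}{15}\right) \left(-113\right) = \frac{791}{15}$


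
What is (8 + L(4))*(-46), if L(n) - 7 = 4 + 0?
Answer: -874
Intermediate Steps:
L(n) = 11 (L(n) = 7 + (4 + 0) = 7 + 4 = 11)
(8 + L(4))*(-46) = (8 + 11)*(-46) = 19*(-46) = -874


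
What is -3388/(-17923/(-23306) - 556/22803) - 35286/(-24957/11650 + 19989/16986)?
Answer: 33601661878683572431/1050072828903553 ≈ 31999.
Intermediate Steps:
-3388/(-17923/(-23306) - 556/22803) - 35286/(-24957/11650 + 19989/16986) = -3388/(-17923*(-1/23306) - 556*1/22803) - 35286/(-24957*1/11650 + 19989*(1/16986)) = -3388/(17923/23306 - 556/22803) - 35286/(-24957/11650 + 6663/5662) = -3388/395740033/531446718 - 35286/(-15920646/16490575) = -3388*531446718/395740033 - 35286*(-16490575/15920646) = -1800541480584/395740033 + 96981071575/2653441 = 33601661878683572431/1050072828903553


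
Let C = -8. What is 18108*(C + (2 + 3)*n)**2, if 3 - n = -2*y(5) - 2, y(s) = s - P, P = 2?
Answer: 40000572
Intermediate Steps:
y(s) = -2 + s (y(s) = s - 1*2 = s - 2 = -2 + s)
n = 11 (n = 3 - (-2*(-2 + 5) - 2) = 3 - (-2*3 - 2) = 3 - (-6 - 2) = 3 - 1*(-8) = 3 + 8 = 11)
18108*(C + (2 + 3)*n)**2 = 18108*(-8 + (2 + 3)*11)**2 = 18108*(-8 + 5*11)**2 = 18108*(-8 + 55)**2 = 18108*47**2 = 18108*2209 = 40000572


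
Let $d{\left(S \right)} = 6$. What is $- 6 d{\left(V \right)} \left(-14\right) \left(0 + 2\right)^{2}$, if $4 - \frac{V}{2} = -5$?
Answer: $2016$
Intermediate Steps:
$V = 18$ ($V = 8 - -10 = 8 + 10 = 18$)
$- 6 d{\left(V \right)} \left(-14\right) \left(0 + 2\right)^{2} = \left(-6\right) 6 \left(-14\right) \left(0 + 2\right)^{2} = \left(-36\right) \left(-14\right) 2^{2} = 504 \cdot 4 = 2016$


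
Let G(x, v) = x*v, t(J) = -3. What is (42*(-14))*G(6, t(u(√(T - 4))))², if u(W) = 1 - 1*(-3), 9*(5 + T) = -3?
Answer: -190512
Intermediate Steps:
T = -16/3 (T = -5 + (⅑)*(-3) = -5 - ⅓ = -16/3 ≈ -5.3333)
u(W) = 4 (u(W) = 1 + 3 = 4)
G(x, v) = v*x
(42*(-14))*G(6, t(u(√(T - 4))))² = (42*(-14))*(-3*6)² = -588*(-18)² = -588*324 = -190512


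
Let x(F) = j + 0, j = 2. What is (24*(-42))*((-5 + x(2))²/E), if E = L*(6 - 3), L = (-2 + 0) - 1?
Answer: 1008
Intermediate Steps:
x(F) = 2 (x(F) = 2 + 0 = 2)
L = -3 (L = -2 - 1 = -3)
E = -9 (E = -3*(6 - 3) = -3*3 = -9)
(24*(-42))*((-5 + x(2))²/E) = (24*(-42))*((-5 + 2)²/(-9)) = -1008*(-3)²*(-1)/9 = -9072*(-1)/9 = -1008*(-1) = 1008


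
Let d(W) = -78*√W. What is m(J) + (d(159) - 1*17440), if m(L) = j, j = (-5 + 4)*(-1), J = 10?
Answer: -17439 - 78*√159 ≈ -18423.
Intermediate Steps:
j = 1 (j = -1*(-1) = 1)
m(L) = 1
m(J) + (d(159) - 1*17440) = 1 + (-78*√159 - 1*17440) = 1 + (-78*√159 - 17440) = 1 + (-17440 - 78*√159) = -17439 - 78*√159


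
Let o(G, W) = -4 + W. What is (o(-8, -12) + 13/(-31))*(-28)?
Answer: 14252/31 ≈ 459.74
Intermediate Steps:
(o(-8, -12) + 13/(-31))*(-28) = ((-4 - 12) + 13/(-31))*(-28) = (-16 + 13*(-1/31))*(-28) = (-16 - 13/31)*(-28) = -509/31*(-28) = 14252/31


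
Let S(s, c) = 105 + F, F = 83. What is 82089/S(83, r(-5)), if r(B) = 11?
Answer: 82089/188 ≈ 436.64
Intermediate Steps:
S(s, c) = 188 (S(s, c) = 105 + 83 = 188)
82089/S(83, r(-5)) = 82089/188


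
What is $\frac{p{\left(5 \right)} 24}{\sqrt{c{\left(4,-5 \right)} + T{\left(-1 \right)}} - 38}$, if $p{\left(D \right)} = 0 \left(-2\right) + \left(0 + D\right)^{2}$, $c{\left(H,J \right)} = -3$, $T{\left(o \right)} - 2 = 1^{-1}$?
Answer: $- \frac{300}{19} \approx -15.789$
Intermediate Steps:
$T{\left(o \right)} = 3$ ($T{\left(o \right)} = 2 + 1^{-1} = 2 + 1 = 3$)
$p{\left(D \right)} = D^{2}$ ($p{\left(D \right)} = 0 + D^{2} = D^{2}$)
$\frac{p{\left(5 \right)} 24}{\sqrt{c{\left(4,-5 \right)} + T{\left(-1 \right)}} - 38} = \frac{5^{2} \cdot 24}{\sqrt{-3 + 3} - 38} = \frac{25 \cdot 24}{\sqrt{0} - 38} = \frac{600}{0 - 38} = \frac{600}{-38} = 600 \left(- \frac{1}{38}\right) = - \frac{300}{19}$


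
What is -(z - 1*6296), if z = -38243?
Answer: 44539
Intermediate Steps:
-(z - 1*6296) = -(-38243 - 1*6296) = -(-38243 - 6296) = -1*(-44539) = 44539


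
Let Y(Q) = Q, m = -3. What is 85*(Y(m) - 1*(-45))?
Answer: 3570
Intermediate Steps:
85*(Y(m) - 1*(-45)) = 85*(-3 - 1*(-45)) = 85*(-3 + 45) = 85*42 = 3570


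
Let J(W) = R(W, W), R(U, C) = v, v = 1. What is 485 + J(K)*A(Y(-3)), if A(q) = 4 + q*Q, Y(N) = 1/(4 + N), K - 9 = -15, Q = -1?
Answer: 488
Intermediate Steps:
K = -6 (K = 9 - 15 = -6)
R(U, C) = 1
A(q) = 4 - q (A(q) = 4 + q*(-1) = 4 - q)
J(W) = 1
485 + J(K)*A(Y(-3)) = 485 + 1*(4 - 1/(4 - 3)) = 485 + 1*(4 - 1/1) = 485 + 1*(4 - 1*1) = 485 + 1*(4 - 1) = 485 + 1*3 = 485 + 3 = 488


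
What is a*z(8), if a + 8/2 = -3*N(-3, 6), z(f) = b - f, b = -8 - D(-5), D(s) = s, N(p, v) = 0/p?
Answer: 44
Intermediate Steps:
N(p, v) = 0
b = -3 (b = -8 - 1*(-5) = -8 + 5 = -3)
z(f) = -3 - f
a = -4 (a = -4 - 3*0 = -4 + 0 = -4)
a*z(8) = -4*(-3 - 1*8) = -4*(-3 - 8) = -4*(-11) = 44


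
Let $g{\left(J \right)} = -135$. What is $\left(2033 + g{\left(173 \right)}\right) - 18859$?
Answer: $-16961$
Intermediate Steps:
$\left(2033 + g{\left(173 \right)}\right) - 18859 = \left(2033 - 135\right) - 18859 = 1898 - 18859 = -16961$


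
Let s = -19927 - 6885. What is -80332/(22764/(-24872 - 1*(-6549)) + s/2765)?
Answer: 1017466936885/138554684 ≈ 7343.4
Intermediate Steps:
s = -26812
-80332/(22764/(-24872 - 1*(-6549)) + s/2765) = -80332/(22764/(-24872 - 1*(-6549)) - 26812/2765) = -80332/(22764/(-24872 + 6549) - 26812*1/2765) = -80332/(22764/(-18323) - 26812/2765) = -80332/(22764*(-1/18323) - 26812/2765) = -80332/(-22764/18323 - 26812/2765) = -80332/(-554218736/50663095) = -80332*(-50663095/554218736) = 1017466936885/138554684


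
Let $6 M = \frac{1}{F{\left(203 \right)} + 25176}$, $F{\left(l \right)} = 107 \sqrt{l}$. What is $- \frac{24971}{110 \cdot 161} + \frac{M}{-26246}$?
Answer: $- \frac{18812842936539867}{13342495228316870} + \frac{107 \sqrt{203}}{99447169403604} \approx -1.41$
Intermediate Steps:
$M = \frac{1}{6 \left(25176 + 107 \sqrt{203}\right)}$ ($M = \frac{1}{6 \left(107 \sqrt{203} + 25176\right)} = \frac{1}{6 \left(25176 + 107 \sqrt{203}\right)} \approx 6.2421 \cdot 10^{-6}$)
$- \frac{24971}{110 \cdot 161} + \frac{M}{-26246} = - \frac{24971}{110 \cdot 161} + \frac{\frac{4196}{631506829} - \frac{107 \sqrt{203}}{3789040974}}{-26246} = - \frac{24971}{17710} + \left(\frac{4196}{631506829} - \frac{107 \sqrt{203}}{3789040974}\right) \left(- \frac{1}{26246}\right) = \left(-24971\right) \frac{1}{17710} - \left(\frac{2098}{8287264116967} - \frac{107 \sqrt{203}}{99447169403604}\right) = - \frac{24971}{17710} - \left(\frac{2098}{8287264116967} - \frac{107 \sqrt{203}}{99447169403604}\right) = - \frac{18812842936539867}{13342495228316870} + \frac{107 \sqrt{203}}{99447169403604}$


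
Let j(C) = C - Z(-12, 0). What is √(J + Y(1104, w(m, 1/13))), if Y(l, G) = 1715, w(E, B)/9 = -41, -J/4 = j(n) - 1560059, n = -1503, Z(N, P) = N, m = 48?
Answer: √6247915 ≈ 2499.6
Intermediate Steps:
j(C) = 12 + C (j(C) = C - 1*(-12) = C + 12 = 12 + C)
J = 6246200 (J = -4*((12 - 1503) - 1560059) = -4*(-1491 - 1560059) = -4*(-1561550) = 6246200)
w(E, B) = -369 (w(E, B) = 9*(-41) = -369)
√(J + Y(1104, w(m, 1/13))) = √(6246200 + 1715) = √6247915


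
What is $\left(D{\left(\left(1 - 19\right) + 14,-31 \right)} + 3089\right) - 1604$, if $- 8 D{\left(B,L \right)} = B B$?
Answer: $1483$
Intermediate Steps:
$D{\left(B,L \right)} = - \frac{B^{2}}{8}$ ($D{\left(B,L \right)} = - \frac{B B}{8} = - \frac{B^{2}}{8}$)
$\left(D{\left(\left(1 - 19\right) + 14,-31 \right)} + 3089\right) - 1604 = \left(- \frac{\left(\left(1 - 19\right) + 14\right)^{2}}{8} + 3089\right) - 1604 = \left(- \frac{\left(-18 + 14\right)^{2}}{8} + 3089\right) - 1604 = \left(- \frac{\left(-4\right)^{2}}{8} + 3089\right) - 1604 = \left(\left(- \frac{1}{8}\right) 16 + 3089\right) - 1604 = \left(-2 + 3089\right) - 1604 = 3087 - 1604 = 1483$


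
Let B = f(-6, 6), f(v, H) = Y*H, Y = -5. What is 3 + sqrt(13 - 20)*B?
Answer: 3 - 30*I*sqrt(7) ≈ 3.0 - 79.373*I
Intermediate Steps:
f(v, H) = -5*H
B = -30 (B = -5*6 = -30)
3 + sqrt(13 - 20)*B = 3 + sqrt(13 - 20)*(-30) = 3 + sqrt(-7)*(-30) = 3 + (I*sqrt(7))*(-30) = 3 - 30*I*sqrt(7)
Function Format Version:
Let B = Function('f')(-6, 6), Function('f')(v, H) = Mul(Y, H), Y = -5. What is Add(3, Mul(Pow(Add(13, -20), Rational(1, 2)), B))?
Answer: Add(3, Mul(-30, I, Pow(7, Rational(1, 2)))) ≈ Add(3.0000, Mul(-79.373, I))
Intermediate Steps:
Function('f')(v, H) = Mul(-5, H)
B = -30 (B = Mul(-5, 6) = -30)
Add(3, Mul(Pow(Add(13, -20), Rational(1, 2)), B)) = Add(3, Mul(Pow(Add(13, -20), Rational(1, 2)), -30)) = Add(3, Mul(Pow(-7, Rational(1, 2)), -30)) = Add(3, Mul(Mul(I, Pow(7, Rational(1, 2))), -30)) = Add(3, Mul(-30, I, Pow(7, Rational(1, 2))))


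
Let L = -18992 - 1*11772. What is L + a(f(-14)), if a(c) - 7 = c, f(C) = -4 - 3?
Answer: -30764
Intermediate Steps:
f(C) = -7
a(c) = 7 + c
L = -30764 (L = -18992 - 11772 = -30764)
L + a(f(-14)) = -30764 + (7 - 7) = -30764 + 0 = -30764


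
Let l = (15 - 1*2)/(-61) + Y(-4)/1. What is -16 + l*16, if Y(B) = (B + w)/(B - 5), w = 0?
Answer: -6752/549 ≈ -12.299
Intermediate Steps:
Y(B) = B/(-5 + B) (Y(B) = (B + 0)/(B - 5) = B/(-5 + B))
l = 127/549 (l = (15 - 1*2)/(-61) - 4/(-5 - 4)/1 = (15 - 2)*(-1/61) - 4/(-9)*1 = 13*(-1/61) - 4*(-⅑)*1 = -13/61 + (4/9)*1 = -13/61 + 4/9 = 127/549 ≈ 0.23133)
-16 + l*16 = -16 + (127/549)*16 = -16 + 2032/549 = -6752/549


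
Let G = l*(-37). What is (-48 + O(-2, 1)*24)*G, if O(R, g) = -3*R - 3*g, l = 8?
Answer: -7104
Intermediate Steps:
G = -296 (G = 8*(-37) = -296)
(-48 + O(-2, 1)*24)*G = (-48 + (-3*(-2) - 3*1)*24)*(-296) = (-48 + (6 - 3)*24)*(-296) = (-48 + 3*24)*(-296) = (-48 + 72)*(-296) = 24*(-296) = -7104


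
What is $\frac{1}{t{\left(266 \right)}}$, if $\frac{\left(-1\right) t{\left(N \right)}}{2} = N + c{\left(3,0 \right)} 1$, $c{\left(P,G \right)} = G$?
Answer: $- \frac{1}{532} \approx -0.0018797$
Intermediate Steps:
$t{\left(N \right)} = - 2 N$ ($t{\left(N \right)} = - 2 \left(N + 0 \cdot 1\right) = - 2 \left(N + 0\right) = - 2 N$)
$\frac{1}{t{\left(266 \right)}} = \frac{1}{\left(-2\right) 266} = \frac{1}{-532} = - \frac{1}{532}$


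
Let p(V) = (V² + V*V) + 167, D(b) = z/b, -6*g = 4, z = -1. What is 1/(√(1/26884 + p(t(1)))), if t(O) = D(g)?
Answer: 2*√30987889647/4610607 ≈ 0.076360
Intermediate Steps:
g = -⅔ (g = -⅙*4 = -⅔ ≈ -0.66667)
D(b) = -1/b
t(O) = 3/2 (t(O) = -1/(-⅔) = -1*(-3/2) = 3/2)
p(V) = 167 + 2*V² (p(V) = (V² + V²) + 167 = 2*V² + 167 = 167 + 2*V²)
1/(√(1/26884 + p(t(1)))) = 1/(√(1/26884 + (167 + 2*(3/2)²))) = 1/(√(1/26884 + (167 + 2*(9/4)))) = 1/(√(1/26884 + (167 + 9/2))) = 1/(√(1/26884 + 343/2)) = 1/(√(4610607/26884)) = 1/(√30987889647/13442) = 2*√30987889647/4610607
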